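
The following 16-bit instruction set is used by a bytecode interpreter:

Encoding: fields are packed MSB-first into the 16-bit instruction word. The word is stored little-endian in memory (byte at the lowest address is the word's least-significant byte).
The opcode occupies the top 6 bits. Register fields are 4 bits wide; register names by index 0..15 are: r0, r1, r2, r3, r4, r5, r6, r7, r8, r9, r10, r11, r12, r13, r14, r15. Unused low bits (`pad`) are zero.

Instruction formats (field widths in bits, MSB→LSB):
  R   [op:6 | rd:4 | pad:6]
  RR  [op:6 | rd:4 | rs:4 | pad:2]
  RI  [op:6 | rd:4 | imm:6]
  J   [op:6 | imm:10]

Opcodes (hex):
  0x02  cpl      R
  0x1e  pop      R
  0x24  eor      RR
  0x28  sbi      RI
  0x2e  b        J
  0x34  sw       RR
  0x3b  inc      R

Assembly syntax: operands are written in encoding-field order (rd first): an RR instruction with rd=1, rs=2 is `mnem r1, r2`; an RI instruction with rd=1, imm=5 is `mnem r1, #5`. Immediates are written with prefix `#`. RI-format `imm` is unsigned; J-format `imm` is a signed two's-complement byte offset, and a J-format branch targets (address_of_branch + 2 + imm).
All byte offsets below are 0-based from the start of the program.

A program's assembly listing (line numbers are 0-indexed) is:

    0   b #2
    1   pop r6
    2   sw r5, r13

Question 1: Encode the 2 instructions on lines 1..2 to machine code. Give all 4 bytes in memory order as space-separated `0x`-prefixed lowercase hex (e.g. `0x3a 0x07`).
0x80 0x79 0x74 0xd1

L1: pop op=0x1e:6|rd=6:4|pad=0:6 ⇒ 0x7980 ⇒ little 80 79
L2: sw op=0x34:6|rd=5:4|rs=13:4|pad=0:2 ⇒ 0xd174 ⇒ little 74 d1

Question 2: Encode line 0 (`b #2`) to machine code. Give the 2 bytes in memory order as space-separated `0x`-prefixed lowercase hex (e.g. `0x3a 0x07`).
0x02 0xb8

L0: b op=0x2e:6|imm=2:10 ⇒ 0xb802 ⇒ little 02 b8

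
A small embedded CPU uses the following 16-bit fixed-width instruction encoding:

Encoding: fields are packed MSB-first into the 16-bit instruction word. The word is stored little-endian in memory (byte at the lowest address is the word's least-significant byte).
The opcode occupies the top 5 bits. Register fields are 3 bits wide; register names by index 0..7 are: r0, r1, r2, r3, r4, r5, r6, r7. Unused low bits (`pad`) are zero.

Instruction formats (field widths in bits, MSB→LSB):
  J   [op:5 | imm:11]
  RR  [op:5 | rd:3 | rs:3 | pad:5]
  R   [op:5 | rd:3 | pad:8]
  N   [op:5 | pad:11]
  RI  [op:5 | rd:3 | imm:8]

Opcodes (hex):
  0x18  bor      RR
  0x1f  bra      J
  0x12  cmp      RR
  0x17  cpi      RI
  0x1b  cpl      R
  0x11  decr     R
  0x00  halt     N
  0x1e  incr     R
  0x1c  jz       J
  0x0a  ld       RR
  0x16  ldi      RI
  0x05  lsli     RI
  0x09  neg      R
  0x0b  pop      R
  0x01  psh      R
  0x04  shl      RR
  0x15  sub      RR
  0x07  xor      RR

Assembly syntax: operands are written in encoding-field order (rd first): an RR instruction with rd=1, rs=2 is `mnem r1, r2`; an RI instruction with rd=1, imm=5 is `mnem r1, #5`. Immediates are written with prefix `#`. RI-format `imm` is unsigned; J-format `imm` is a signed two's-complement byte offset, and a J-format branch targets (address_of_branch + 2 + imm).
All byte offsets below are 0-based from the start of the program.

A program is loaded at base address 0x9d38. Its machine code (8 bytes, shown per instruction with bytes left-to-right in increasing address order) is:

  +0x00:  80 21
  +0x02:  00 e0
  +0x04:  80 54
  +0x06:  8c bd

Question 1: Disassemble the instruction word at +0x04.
@+04  little-endian(80 54) = 0x5480
  top 5b → 0xa → ld [RR]
  rd@[10:8]=0x4 ⇒ r4
  rs@[7:5]=0x4 ⇒ r4

ld r4, r4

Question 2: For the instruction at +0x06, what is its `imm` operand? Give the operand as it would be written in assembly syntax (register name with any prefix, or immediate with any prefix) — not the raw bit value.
#140

off 0x06: read 8c bd as little → 0xbd8c
  top 5b → 0x17 → cpi [RI]
  [10:8] rd=5 = r5
  [7:0] imm=140 = #140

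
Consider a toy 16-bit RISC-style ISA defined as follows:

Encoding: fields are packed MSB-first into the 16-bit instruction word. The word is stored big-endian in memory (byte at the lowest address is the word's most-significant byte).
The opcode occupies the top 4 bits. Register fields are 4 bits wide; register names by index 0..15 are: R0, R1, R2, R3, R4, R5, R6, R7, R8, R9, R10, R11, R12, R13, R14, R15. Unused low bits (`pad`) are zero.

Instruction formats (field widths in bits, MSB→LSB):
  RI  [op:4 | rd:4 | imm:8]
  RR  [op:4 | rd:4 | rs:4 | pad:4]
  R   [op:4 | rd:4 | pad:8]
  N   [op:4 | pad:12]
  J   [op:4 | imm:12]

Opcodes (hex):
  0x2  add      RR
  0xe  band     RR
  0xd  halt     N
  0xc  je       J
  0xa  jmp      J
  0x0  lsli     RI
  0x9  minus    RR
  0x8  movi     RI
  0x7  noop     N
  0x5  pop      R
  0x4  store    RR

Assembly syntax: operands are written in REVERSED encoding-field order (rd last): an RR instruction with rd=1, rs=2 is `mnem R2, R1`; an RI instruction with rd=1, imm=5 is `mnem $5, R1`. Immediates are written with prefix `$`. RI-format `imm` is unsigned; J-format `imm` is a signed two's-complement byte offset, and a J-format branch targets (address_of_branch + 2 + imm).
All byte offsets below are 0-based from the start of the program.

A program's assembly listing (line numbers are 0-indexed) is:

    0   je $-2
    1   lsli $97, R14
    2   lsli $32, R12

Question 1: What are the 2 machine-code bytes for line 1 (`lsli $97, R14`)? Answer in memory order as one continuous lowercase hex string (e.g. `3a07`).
1. lsli fields op=0x0:4|rd=14:4|imm=97:8 → word 0e61h → 0e 61

0e61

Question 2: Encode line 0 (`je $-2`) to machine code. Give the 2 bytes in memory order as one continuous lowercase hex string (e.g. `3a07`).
line 0 (je): pack op=0xc:4|imm=-2:12 = 0xcffe; big→ cf fe

cffe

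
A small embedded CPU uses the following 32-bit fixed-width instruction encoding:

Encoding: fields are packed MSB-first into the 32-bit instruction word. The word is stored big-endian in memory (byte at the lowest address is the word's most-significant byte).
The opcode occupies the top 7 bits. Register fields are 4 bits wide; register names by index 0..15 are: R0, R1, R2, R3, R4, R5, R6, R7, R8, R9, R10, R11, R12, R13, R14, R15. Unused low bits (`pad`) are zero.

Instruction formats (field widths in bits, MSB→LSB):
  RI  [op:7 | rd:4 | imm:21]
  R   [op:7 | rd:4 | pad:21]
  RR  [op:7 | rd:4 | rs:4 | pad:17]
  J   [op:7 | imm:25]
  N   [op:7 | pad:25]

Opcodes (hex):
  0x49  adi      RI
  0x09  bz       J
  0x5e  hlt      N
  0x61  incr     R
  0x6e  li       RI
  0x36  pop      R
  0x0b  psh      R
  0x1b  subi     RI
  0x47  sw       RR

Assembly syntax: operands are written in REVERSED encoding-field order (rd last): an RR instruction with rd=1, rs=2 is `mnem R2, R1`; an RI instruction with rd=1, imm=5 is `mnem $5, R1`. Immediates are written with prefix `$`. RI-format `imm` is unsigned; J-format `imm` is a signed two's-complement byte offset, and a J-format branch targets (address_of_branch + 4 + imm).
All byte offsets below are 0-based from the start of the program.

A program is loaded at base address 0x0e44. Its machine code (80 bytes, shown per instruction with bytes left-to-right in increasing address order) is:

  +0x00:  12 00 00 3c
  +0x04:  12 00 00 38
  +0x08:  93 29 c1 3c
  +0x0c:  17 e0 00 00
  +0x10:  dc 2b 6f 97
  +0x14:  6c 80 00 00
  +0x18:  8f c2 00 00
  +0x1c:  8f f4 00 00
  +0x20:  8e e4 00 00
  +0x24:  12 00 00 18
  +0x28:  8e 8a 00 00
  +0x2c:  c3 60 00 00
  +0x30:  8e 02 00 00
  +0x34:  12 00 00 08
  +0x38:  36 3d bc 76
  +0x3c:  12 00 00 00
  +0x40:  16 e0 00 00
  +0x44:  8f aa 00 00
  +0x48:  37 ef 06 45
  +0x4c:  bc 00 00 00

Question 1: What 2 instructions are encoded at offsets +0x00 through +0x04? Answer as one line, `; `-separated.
bz $60; bz $56

[00] 12 00 00 3c → 0x1200003c
  op=0x1200003c>>25=0x9 ⇒ bz (J)
  [24:0] imm=60 = $60
[04] 12 00 00 38 → 0x12000038
  op=0x12000038>>25=0x9 ⇒ bz (J)
  [24:0] imm=56 = $56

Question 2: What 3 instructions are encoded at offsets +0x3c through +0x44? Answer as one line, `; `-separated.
bz $0; psh R7; sw R5, R13

@+3c  big-endian(12 00 00 00) = 0x12000000
  opcode bits[31:25]=0x9: bz/J
  imm@[24:0]=0x0 ⇒ $0
@+40  big-endian(16 e0 00 00) = 0x16e00000
  opcode bits[31:25]=0xb: psh/R
  rd@[24:21]=0x7 ⇒ R7
@+44  big-endian(8f aa 00 00) = 0x8faa0000
  opcode bits[31:25]=0x47: sw/RR
  rd@[24:21]=0xd ⇒ R13
  rs@[20:17]=0x5 ⇒ R5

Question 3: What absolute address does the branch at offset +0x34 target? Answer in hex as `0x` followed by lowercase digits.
0x0e84

@+34  big-endian(12 00 00 08) = 0x12000008
  top 7b → 0x9 → bz [J]
  imm: (w>>0)&0x1ffffff=0x8 → $8
  target = base 0x0e44 + off 0x34 + 4 + imm 8 = 0x0e84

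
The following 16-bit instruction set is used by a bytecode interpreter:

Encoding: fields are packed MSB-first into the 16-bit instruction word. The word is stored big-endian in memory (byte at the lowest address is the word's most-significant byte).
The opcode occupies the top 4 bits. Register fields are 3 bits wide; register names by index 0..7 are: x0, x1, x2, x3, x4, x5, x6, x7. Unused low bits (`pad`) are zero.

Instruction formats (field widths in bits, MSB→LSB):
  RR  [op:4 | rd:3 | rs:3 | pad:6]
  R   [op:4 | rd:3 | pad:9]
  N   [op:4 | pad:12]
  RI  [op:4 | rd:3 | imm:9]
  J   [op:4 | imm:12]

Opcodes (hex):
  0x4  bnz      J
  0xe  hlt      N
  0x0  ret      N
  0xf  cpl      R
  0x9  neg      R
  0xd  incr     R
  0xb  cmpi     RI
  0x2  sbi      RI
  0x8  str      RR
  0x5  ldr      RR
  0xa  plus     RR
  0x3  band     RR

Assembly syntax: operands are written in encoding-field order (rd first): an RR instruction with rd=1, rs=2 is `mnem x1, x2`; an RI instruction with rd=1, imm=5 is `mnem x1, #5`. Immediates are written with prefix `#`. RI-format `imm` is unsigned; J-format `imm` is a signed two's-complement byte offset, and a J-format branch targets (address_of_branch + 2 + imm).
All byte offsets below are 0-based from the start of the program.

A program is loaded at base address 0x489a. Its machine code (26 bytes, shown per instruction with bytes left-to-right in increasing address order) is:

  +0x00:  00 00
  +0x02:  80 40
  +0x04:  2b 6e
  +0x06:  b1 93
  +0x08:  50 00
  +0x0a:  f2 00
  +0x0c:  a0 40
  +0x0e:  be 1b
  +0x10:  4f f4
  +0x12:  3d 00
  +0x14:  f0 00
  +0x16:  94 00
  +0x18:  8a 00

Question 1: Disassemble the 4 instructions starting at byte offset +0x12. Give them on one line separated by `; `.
band x6, x4; cpl x0; neg x2; str x5, x0

[12] 3d 00 → 0x3d00
  op=0x3d00>>12=0x3 ⇒ band (RR)
  rd@[11:9]=0x6 ⇒ x6
  rs@[8:6]=0x4 ⇒ x4
[14] f0 00 → 0xf000
  op=0xf000>>12=0xf ⇒ cpl (R)
  rd@[11:9]=0x0 ⇒ x0
[16] 94 00 → 0x9400
  op=0x9400>>12=0x9 ⇒ neg (R)
  rd@[11:9]=0x2 ⇒ x2
[18] 8a 00 → 0x8a00
  op=0x8a00>>12=0x8 ⇒ str (RR)
  rd@[11:9]=0x5 ⇒ x5
  rs@[8:6]=0x0 ⇒ x0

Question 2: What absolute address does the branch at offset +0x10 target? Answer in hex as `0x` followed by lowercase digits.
off 0x10: read 4f f4 as big → 0x4ff4
  top 4b → 0x4 → bnz [J]
  imm: (w>>0)&0xfff=0xff4 (s12→-12) → #-12
  target = base 0x489a + off 0x10 + 2 + imm -12 = 0x48a0

0x48a0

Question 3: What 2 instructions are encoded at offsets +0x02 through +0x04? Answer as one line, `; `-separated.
str x0, x1; sbi x5, #366

@+02  big-endian(80 40) = 0x8040
  op=0x8040>>12=0x8 ⇒ str (RR)
  [11:9] rd=0 = x0
  [8:6] rs=1 = x1
@+04  big-endian(2b 6e) = 0x2b6e
  op=0x2b6e>>12=0x2 ⇒ sbi (RI)
  [11:9] rd=5 = x5
  [8:0] imm=366 = #366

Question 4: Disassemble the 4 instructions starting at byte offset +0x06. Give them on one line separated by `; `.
cmpi x0, #403; ldr x0, x0; cpl x1; plus x0, x1

off 0x06: read b1 93 as big → 0xb193
  top 4b → 0xb → cmpi [RI]
  rd@[11:9]=0x0 ⇒ x0
  imm@[8:0]=0x193 ⇒ #403
off 0x08: read 50 00 as big → 0x5000
  top 4b → 0x5 → ldr [RR]
  rd@[11:9]=0x0 ⇒ x0
  rs@[8:6]=0x0 ⇒ x0
off 0x0a: read f2 00 as big → 0xf200
  top 4b → 0xf → cpl [R]
  rd@[11:9]=0x1 ⇒ x1
off 0x0c: read a0 40 as big → 0xa040
  top 4b → 0xa → plus [RR]
  rd@[11:9]=0x0 ⇒ x0
  rs@[8:6]=0x1 ⇒ x1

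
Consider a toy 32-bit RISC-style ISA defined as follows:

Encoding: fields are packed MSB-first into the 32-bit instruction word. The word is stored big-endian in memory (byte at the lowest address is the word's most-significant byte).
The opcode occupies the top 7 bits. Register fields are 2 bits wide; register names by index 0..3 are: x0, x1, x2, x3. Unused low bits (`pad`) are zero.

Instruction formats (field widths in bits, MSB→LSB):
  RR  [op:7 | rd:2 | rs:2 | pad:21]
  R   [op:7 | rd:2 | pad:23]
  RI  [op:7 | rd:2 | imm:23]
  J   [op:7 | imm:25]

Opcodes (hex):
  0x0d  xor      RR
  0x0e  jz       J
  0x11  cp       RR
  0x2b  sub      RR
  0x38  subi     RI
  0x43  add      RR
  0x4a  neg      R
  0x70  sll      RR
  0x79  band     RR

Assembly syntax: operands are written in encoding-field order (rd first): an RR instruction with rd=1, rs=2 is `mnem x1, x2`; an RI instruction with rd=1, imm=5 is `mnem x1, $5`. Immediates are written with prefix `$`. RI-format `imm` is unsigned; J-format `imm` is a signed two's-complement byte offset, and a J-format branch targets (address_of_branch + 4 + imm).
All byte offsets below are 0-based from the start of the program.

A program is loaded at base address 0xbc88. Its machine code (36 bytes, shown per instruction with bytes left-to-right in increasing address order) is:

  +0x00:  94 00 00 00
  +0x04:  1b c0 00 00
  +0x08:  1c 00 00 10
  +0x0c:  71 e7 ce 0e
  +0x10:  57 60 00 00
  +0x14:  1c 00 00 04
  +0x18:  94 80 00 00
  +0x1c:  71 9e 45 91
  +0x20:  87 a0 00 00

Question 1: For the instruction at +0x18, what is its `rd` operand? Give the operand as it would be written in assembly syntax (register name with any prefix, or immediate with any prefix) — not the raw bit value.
x1

@+18  big-endian(94 80 00 00) = 0x94800000
  opcode bits[31:25]=0x4a: neg/R
  [24:23] rd=1 = x1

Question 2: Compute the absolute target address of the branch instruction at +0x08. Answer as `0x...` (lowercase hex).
0xbca4

off 0x08: read 1c 00 00 10 as big → 0x1c000010
  op=0x1c000010>>25=0xe ⇒ jz (J)
  [24:0] imm=16 = $16
  target = base 0xbc88 + off 0x08 + 4 + imm 16 = 0xbca4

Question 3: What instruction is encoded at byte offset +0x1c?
+0x1c: 71 9e 45 91 ⇒ word 0x719e4591 (big)
  op=0x719e4591>>25=0x38 ⇒ subi (RI)
  rd: (w>>23)&0x3=0x3 → x3
  imm: (w>>0)&0x7fffff=0x1e4591 → $1983889

subi x3, $1983889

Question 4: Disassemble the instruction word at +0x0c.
+0x0c: 71 e7 ce 0e ⇒ word 0x71e7ce0e (big)
  op=0x71e7ce0e>>25=0x38 ⇒ subi (RI)
  rd: (w>>23)&0x3=0x3 → x3
  imm: (w>>0)&0x7fffff=0x67ce0e → $6802958

subi x3, $6802958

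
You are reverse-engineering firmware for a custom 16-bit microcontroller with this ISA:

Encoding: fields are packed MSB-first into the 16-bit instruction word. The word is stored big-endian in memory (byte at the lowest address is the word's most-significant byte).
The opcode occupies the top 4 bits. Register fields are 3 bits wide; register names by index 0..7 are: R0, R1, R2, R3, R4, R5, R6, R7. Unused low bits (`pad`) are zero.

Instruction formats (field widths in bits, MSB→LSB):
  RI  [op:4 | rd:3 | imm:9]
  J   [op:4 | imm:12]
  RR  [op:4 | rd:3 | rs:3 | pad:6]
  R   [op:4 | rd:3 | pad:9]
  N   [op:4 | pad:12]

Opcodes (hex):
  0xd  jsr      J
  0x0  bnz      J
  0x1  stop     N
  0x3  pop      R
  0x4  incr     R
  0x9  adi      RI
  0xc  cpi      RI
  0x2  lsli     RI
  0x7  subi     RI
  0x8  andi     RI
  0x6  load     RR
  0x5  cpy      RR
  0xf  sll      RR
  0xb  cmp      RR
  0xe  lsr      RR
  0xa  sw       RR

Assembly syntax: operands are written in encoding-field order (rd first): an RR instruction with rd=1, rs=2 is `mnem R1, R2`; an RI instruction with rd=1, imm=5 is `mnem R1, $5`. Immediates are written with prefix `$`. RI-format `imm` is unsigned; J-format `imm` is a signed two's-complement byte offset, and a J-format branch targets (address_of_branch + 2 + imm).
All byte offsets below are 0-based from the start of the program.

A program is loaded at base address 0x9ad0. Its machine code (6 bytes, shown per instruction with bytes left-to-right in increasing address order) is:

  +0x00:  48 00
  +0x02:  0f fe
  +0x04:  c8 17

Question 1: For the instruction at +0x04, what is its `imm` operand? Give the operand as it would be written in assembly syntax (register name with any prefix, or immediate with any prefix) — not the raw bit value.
+0x04: c8 17 ⇒ word 0xc817 (big)
  opcode bits[15:12]=0xc: cpi/RI
  [11:9] rd=4 = R4
  [8:0] imm=23 = $23

$23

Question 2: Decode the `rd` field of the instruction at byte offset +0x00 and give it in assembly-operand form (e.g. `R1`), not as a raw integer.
off 0x00: read 48 00 as big → 0x4800
  opcode bits[15:12]=0x4: incr/R
  [11:9] rd=4 = R4

R4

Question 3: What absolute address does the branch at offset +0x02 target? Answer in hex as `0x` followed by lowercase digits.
0x9ad2

[02] 0f fe → 0x0ffe
  top 4b → 0x0 → bnz [J]
  imm: (w>>0)&0xfff=0xffe (s12→-2) → $-2
  target = base 0x9ad0 + off 0x02 + 2 + imm -2 = 0x9ad2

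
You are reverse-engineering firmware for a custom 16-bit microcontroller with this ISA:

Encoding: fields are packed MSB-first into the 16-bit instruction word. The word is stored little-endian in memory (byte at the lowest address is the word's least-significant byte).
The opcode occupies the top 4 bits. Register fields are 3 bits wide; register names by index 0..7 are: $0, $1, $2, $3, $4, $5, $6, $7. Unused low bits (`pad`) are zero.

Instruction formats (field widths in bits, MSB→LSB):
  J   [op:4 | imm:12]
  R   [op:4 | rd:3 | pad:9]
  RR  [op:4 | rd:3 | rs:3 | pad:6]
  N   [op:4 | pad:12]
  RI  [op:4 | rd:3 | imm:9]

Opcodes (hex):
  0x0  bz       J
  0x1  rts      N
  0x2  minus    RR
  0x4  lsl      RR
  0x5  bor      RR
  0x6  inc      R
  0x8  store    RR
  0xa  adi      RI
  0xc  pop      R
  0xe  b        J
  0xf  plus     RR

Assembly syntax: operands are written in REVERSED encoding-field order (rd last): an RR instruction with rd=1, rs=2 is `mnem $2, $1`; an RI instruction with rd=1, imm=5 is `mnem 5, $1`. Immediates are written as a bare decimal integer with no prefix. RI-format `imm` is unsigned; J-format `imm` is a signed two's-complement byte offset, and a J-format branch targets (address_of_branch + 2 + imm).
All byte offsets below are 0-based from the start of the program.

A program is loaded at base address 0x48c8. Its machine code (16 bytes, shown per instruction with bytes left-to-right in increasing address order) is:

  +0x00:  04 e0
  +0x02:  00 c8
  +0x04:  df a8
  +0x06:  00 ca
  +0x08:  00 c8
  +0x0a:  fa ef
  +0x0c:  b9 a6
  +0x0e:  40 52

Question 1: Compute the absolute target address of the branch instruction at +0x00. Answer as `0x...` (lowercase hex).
0x48ce

off 0x00: read 04 e0 as little → 0xe004
  top 4b → 0xe → b [J]
  imm@[11:0]=0x4 ⇒ 4
  target = base 0x48c8 + off 0x00 + 2 + imm 4 = 0x48ce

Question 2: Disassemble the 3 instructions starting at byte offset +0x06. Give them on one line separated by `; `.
pop $5; pop $4; b -6

+0x06: 00 ca ⇒ word 0xca00 (little)
  opcode bits[15:12]=0xc: pop/R
  rd@[11:9]=0x5 ⇒ $5
+0x08: 00 c8 ⇒ word 0xc800 (little)
  opcode bits[15:12]=0xc: pop/R
  rd@[11:9]=0x4 ⇒ $4
+0x0a: fa ef ⇒ word 0xeffa (little)
  opcode bits[15:12]=0xe: b/J
  imm@[11:0]=0xffa (s12→-6) ⇒ -6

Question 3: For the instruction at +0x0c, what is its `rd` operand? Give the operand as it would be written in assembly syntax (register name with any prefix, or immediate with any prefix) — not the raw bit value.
[0c] b9 a6 → 0xa6b9
  op=0xa6b9>>12=0xa ⇒ adi (RI)
  rd: (w>>9)&0x7=0x3 → $3
  imm: (w>>0)&0x1ff=0xb9 → 185

$3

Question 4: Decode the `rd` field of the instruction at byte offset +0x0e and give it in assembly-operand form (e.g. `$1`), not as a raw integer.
$1

@+0e  little-endian(40 52) = 0x5240
  opcode bits[15:12]=0x5: bor/RR
  rd@[11:9]=0x1 ⇒ $1
  rs@[8:6]=0x1 ⇒ $1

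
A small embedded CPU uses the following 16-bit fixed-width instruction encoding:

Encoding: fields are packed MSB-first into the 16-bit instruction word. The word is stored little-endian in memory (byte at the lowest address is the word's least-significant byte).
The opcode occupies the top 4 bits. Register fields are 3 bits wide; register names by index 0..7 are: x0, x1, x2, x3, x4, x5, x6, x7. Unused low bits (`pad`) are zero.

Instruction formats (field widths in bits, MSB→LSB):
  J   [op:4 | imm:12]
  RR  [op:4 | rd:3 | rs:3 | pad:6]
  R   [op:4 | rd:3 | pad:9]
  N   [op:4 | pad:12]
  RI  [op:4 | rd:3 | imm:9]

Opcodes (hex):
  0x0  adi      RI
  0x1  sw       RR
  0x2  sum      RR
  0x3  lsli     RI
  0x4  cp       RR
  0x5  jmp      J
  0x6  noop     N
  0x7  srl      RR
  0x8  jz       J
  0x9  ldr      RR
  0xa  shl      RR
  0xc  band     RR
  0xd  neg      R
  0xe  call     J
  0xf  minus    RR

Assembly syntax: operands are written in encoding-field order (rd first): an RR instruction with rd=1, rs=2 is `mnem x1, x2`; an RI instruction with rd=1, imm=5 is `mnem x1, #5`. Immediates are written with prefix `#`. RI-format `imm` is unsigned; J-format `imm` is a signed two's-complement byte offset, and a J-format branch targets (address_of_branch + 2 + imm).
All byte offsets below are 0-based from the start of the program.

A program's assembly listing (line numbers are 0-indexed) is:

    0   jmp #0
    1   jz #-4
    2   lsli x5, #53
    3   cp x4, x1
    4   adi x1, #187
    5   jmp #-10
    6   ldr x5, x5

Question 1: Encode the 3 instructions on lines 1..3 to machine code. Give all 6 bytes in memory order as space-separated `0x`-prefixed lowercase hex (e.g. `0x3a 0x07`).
1. jz fields op=0x8:4|imm=-4:12 → word 8ffch → fc 8f
2. lsli fields op=0x3:4|rd=5:3|imm=53:9 → word 3a35h → 35 3a
3. cp fields op=0x4:4|rd=4:3|rs=1:3|pad=0:6 → word 4840h → 40 48

0xfc 0x8f 0x35 0x3a 0x40 0x48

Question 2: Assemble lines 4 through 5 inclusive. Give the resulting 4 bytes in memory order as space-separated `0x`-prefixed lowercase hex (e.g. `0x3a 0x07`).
0xbb 0x02 0xf6 0x5f

4. adi fields op=0x0:4|rd=1:3|imm=187:9 → word 02bbh → bb 02
5. jmp fields op=0x5:4|imm=-10:12 → word 5ff6h → f6 5f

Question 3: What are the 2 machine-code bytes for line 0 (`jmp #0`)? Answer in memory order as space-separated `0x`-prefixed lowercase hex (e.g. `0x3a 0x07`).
line 0 (jmp): pack op=0x5:4|imm=0:12 = 0x5000; little→ 00 50

0x00 0x50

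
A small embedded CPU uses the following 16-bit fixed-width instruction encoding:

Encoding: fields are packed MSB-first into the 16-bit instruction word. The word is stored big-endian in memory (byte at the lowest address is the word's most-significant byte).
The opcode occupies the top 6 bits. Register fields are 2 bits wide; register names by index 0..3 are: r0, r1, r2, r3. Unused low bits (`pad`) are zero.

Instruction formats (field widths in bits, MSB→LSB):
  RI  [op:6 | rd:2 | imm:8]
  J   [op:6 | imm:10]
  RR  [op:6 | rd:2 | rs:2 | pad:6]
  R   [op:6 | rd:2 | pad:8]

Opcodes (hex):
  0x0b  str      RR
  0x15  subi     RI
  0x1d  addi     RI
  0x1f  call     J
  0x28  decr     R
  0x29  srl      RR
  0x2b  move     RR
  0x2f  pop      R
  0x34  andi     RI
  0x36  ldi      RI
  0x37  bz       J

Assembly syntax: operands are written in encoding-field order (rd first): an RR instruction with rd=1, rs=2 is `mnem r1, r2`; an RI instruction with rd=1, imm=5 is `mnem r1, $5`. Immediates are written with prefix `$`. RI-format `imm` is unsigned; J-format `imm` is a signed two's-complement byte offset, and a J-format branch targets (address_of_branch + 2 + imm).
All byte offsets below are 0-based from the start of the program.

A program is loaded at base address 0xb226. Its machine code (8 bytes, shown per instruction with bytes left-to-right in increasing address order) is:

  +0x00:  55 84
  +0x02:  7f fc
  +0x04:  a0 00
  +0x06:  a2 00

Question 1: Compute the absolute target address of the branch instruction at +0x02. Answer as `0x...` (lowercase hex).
0xb226

off 0x02: read 7f fc as big → 0x7ffc
  top 6b → 0x1f → call [J]
  imm@[9:0]=0x3fc (s10→-4) ⇒ $-4
  target = base 0xb226 + off 0x02 + 2 + imm -4 = 0xb226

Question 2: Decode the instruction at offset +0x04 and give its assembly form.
decr r0

@+04  big-endian(a0 00) = 0xa000
  opcode bits[15:10]=0x28: decr/R
  rd@[9:8]=0x0 ⇒ r0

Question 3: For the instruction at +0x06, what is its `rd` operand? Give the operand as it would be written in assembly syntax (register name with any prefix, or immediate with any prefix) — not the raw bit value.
r2

off 0x06: read a2 00 as big → 0xa200
  top 6b → 0x28 → decr [R]
  [9:8] rd=2 = r2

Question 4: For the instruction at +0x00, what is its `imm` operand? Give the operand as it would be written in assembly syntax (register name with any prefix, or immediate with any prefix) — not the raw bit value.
$132

@+00  big-endian(55 84) = 0x5584
  opcode bits[15:10]=0x15: subi/RI
  rd@[9:8]=0x1 ⇒ r1
  imm@[7:0]=0x84 ⇒ $132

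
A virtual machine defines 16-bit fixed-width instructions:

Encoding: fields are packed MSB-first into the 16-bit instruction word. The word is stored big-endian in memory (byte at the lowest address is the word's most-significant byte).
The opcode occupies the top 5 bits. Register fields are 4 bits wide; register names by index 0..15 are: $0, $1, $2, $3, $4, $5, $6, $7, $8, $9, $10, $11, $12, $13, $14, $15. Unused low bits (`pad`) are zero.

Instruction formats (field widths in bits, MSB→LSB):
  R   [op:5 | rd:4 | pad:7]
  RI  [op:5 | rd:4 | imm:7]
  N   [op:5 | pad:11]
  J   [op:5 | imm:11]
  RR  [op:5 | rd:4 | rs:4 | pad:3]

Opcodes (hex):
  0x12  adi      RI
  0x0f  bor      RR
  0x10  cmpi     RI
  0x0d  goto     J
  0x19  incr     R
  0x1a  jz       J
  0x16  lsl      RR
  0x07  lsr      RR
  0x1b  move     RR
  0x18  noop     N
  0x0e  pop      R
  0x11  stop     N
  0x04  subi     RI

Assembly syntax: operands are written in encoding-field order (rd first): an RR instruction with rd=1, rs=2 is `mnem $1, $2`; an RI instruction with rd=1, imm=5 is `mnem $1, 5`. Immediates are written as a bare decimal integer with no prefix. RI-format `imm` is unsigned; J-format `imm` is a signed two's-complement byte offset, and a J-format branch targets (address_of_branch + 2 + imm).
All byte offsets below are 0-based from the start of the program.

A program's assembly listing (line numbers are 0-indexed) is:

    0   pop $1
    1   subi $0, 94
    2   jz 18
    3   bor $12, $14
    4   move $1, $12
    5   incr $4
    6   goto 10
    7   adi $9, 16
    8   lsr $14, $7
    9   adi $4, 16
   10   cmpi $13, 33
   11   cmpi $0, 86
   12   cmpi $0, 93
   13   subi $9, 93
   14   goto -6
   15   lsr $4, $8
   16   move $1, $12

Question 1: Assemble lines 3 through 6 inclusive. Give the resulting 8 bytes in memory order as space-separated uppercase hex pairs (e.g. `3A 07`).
L3: bor op=0xf:5|rd=12:4|rs=14:4|pad=0:3 ⇒ 0x7e70 ⇒ big 7e 70
L4: move op=0x1b:5|rd=1:4|rs=12:4|pad=0:3 ⇒ 0xd8e0 ⇒ big d8 e0
L5: incr op=0x19:5|rd=4:4|pad=0:7 ⇒ 0xca00 ⇒ big ca 00
L6: goto op=0xd:5|imm=10:11 ⇒ 0x680a ⇒ big 68 0a

7E 70 D8 E0 CA 00 68 0A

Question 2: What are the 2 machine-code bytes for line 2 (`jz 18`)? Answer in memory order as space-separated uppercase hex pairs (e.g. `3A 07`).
D0 12

L2: jz op=0x1a:5|imm=18:11 ⇒ 0xd012 ⇒ big d0 12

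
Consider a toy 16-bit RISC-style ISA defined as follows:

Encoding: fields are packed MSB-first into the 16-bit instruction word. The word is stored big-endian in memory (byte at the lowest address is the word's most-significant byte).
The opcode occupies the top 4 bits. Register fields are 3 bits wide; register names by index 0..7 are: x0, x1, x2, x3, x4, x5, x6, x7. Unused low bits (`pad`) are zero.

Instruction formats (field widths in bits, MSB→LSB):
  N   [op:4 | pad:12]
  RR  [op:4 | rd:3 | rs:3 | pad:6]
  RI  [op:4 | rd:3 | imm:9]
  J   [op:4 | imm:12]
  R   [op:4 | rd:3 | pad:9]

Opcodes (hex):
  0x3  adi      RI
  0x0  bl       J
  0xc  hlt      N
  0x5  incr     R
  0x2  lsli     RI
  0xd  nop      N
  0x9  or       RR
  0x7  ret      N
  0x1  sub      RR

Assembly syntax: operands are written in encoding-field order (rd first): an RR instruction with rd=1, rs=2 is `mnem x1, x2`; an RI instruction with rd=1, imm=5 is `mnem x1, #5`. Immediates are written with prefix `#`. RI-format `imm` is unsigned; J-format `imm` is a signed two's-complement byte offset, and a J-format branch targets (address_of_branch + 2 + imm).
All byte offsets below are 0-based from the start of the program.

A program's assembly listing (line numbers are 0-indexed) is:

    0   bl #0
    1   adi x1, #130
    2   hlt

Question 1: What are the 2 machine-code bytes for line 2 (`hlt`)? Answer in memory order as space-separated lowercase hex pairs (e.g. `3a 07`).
L2: hlt op=0xc:4|pad=0:12 ⇒ 0xc000 ⇒ big c0 00

c0 00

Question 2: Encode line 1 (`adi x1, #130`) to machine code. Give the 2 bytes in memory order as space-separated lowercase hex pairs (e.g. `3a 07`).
line 1 (adi): pack op=0x3:4|rd=1:3|imm=130:9 = 0x3282; big→ 32 82

32 82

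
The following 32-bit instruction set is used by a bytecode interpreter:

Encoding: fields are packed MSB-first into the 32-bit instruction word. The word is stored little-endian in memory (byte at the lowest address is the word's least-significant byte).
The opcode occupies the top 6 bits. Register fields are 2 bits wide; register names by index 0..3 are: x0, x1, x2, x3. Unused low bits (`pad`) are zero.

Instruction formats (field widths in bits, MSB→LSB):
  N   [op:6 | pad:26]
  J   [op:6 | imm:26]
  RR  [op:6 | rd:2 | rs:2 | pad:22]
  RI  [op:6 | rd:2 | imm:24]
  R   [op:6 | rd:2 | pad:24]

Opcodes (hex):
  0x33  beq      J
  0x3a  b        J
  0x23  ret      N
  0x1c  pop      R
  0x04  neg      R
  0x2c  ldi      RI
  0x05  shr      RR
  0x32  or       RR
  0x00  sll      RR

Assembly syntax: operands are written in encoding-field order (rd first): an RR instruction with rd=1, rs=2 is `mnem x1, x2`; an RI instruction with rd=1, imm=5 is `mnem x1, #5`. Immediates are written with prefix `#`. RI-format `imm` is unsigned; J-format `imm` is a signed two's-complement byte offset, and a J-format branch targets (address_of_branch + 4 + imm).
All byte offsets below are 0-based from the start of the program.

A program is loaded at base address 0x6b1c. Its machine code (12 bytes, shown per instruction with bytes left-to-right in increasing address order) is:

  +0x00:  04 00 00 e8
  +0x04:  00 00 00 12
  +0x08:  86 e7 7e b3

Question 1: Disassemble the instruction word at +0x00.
b #4

off 0x00: read 04 00 00 e8 as little → 0xe8000004
  op=0xe8000004>>26=0x3a ⇒ b (J)
  [25:0] imm=4 = #4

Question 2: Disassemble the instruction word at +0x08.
@+08  little-endian(86 e7 7e b3) = 0xb37ee786
  opcode bits[31:26]=0x2c: ldi/RI
  [25:24] rd=3 = x3
  [23:0] imm=8316806 = #8316806

ldi x3, #8316806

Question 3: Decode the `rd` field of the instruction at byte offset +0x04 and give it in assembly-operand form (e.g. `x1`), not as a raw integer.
off 0x04: read 00 00 00 12 as little → 0x12000000
  top 6b → 0x4 → neg [R]
  rd: (w>>24)&0x3=0x2 → x2

x2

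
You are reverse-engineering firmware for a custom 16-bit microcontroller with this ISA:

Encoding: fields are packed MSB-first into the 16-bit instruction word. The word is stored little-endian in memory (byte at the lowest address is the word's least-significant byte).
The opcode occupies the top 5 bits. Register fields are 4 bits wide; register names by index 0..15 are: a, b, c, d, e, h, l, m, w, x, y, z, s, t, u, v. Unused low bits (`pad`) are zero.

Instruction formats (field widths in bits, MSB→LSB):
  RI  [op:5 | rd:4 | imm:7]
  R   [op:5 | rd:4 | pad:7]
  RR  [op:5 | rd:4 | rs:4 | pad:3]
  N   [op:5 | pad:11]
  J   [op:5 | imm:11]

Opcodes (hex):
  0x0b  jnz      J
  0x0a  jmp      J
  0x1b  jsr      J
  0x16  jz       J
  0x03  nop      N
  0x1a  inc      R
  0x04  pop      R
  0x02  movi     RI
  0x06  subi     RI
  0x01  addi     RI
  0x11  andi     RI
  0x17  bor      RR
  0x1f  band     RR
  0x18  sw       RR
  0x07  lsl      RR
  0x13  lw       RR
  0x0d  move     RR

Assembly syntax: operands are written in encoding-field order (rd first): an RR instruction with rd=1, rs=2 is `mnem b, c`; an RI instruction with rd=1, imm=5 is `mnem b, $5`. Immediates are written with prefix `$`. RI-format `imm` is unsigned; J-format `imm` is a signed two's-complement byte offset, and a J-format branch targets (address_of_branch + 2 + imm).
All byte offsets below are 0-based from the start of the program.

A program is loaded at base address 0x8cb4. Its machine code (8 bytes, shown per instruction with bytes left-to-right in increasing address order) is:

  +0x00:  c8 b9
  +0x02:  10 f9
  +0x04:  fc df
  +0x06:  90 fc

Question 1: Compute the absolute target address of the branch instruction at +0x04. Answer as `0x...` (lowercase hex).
@+04  little-endian(fc df) = 0xdffc
  opcode bits[15:11]=0x1b: jsr/J
  [10:0] imm=2044 (s11→-4) = $-4
  target = base 0x8cb4 + off 0x04 + 2 + imm -4 = 0x8cb6

0x8cb6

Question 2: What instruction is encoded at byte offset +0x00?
bor d, x

@+00  little-endian(c8 b9) = 0xb9c8
  opcode bits[15:11]=0x17: bor/RR
  rd: (w>>7)&0xf=0x3 → d
  rs: (w>>3)&0xf=0x9 → x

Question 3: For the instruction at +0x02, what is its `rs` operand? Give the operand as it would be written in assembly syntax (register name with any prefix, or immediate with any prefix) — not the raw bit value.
@+02  little-endian(10 f9) = 0xf910
  op=0xf910>>11=0x1f ⇒ band (RR)
  rd@[10:7]=0x2 ⇒ c
  rs@[6:3]=0x2 ⇒ c

c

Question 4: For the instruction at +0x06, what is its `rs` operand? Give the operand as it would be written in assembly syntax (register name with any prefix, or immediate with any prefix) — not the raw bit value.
c

[06] 90 fc → 0xfc90
  top 5b → 0x1f → band [RR]
  rd: (w>>7)&0xf=0x9 → x
  rs: (w>>3)&0xf=0x2 → c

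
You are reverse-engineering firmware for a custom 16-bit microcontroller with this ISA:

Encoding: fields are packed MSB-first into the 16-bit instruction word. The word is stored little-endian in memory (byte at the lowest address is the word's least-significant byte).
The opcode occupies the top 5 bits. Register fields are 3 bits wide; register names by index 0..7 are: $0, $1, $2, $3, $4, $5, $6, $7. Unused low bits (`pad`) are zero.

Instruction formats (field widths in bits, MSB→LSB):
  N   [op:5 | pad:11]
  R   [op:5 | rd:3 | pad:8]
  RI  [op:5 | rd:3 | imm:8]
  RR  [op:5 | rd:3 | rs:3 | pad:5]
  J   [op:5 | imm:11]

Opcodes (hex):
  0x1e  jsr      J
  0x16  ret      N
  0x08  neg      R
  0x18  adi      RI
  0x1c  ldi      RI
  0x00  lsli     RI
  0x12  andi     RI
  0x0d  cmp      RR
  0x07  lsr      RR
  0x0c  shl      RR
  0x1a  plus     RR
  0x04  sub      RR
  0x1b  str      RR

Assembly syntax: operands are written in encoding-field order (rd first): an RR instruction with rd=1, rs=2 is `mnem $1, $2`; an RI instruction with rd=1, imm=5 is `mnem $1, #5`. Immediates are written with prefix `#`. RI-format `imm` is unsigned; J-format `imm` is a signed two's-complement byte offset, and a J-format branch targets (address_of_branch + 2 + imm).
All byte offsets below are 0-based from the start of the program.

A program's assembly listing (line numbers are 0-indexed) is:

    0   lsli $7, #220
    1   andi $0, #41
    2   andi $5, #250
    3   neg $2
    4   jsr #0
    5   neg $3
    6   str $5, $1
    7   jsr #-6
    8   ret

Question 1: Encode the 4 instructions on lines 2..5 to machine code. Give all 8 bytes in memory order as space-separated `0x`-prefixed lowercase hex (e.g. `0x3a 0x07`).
0xfa 0x95 0x00 0x42 0x00 0xf0 0x00 0x43

2. andi fields op=0x12:5|rd=5:3|imm=250:8 → word 95fah → fa 95
3. neg fields op=0x8:5|rd=2:3|pad=0:8 → word 4200h → 00 42
4. jsr fields op=0x1e:5|imm=0:11 → word f000h → 00 f0
5. neg fields op=0x8:5|rd=3:3|pad=0:8 → word 4300h → 00 43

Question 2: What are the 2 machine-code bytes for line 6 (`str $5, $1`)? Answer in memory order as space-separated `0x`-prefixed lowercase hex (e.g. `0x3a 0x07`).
6. str fields op=0x1b:5|rd=5:3|rs=1:3|pad=0:5 → word dd20h → 20 dd

0x20 0xdd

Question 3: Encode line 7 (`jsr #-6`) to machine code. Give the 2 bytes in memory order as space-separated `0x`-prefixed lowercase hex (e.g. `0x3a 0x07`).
7. jsr fields op=0x1e:5|imm=-6:11 → word f7fah → fa f7

0xfa 0xf7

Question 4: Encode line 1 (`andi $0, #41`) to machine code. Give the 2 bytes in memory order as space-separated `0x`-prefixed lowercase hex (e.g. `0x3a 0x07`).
1. andi fields op=0x12:5|rd=0:3|imm=41:8 → word 9029h → 29 90

0x29 0x90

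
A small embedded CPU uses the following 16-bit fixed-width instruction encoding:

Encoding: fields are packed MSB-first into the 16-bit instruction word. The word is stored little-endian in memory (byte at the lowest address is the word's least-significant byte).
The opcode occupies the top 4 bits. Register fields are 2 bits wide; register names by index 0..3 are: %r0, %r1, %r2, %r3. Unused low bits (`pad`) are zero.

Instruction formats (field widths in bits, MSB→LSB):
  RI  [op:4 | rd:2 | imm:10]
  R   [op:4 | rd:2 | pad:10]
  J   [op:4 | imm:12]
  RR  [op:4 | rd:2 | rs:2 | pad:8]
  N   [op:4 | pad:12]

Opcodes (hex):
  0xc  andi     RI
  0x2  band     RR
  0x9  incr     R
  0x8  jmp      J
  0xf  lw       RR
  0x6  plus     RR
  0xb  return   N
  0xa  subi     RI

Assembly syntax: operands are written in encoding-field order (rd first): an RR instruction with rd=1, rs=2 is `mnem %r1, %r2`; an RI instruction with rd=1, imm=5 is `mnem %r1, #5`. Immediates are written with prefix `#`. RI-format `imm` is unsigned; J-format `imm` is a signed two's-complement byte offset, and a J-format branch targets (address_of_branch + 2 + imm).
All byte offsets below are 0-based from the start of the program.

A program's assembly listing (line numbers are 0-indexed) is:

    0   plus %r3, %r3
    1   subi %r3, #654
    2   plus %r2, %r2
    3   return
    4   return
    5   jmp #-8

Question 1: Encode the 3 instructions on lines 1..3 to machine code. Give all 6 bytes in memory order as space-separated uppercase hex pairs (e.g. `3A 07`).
L1: subi op=0xa:4|rd=3:2|imm=654:10 ⇒ 0xae8e ⇒ little 8e ae
L2: plus op=0x6:4|rd=2:2|rs=2:2|pad=0:8 ⇒ 0x6a00 ⇒ little 00 6a
L3: return op=0xb:4|pad=0:12 ⇒ 0xb000 ⇒ little 00 b0

8E AE 00 6A 00 B0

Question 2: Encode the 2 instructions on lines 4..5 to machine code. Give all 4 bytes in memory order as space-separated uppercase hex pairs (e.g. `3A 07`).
L4: return op=0xb:4|pad=0:12 ⇒ 0xb000 ⇒ little 00 b0
L5: jmp op=0x8:4|imm=-8:12 ⇒ 0x8ff8 ⇒ little f8 8f

00 B0 F8 8F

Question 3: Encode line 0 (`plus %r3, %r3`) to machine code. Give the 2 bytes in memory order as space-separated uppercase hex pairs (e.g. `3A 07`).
0. plus fields op=0x6:4|rd=3:2|rs=3:2|pad=0:8 → word 6f00h → 00 6f

00 6F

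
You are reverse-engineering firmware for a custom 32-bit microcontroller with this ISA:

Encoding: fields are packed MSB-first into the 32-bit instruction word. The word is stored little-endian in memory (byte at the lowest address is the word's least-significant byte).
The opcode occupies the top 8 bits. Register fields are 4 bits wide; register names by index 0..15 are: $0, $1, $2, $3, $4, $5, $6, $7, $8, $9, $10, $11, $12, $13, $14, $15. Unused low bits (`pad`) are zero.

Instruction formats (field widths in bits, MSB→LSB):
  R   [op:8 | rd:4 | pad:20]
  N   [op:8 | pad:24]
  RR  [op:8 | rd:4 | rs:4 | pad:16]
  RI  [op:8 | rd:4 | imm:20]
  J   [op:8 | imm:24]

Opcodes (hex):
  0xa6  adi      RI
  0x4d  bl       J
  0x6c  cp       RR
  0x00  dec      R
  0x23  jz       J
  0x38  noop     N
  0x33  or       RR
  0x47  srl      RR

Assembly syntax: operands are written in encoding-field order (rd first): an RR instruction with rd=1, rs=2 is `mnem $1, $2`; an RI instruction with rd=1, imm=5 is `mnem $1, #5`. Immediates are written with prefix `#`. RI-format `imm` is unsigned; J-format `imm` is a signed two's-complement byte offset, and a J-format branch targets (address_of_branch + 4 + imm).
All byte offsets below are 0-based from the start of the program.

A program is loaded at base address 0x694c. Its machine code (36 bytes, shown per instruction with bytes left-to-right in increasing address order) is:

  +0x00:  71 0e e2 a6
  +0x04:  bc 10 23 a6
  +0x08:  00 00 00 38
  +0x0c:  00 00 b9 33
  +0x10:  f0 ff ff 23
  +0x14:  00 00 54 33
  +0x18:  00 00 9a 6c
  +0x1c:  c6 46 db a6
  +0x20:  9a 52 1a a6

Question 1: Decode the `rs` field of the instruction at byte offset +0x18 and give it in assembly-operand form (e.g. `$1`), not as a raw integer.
$10

@+18  little-endian(00 00 9a 6c) = 0x6c9a0000
  top 8b → 0x6c → cp [RR]
  [23:20] rd=9 = $9
  [19:16] rs=10 = $10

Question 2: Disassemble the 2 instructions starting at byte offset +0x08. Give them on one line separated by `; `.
@+08  little-endian(00 00 00 38) = 0x38000000
  op=0x38000000>>24=0x38 ⇒ noop (N)
@+0c  little-endian(00 00 b9 33) = 0x33b90000
  op=0x33b90000>>24=0x33 ⇒ or (RR)
  rd@[23:20]=0xb ⇒ $11
  rs@[19:16]=0x9 ⇒ $9

noop; or $11, $9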